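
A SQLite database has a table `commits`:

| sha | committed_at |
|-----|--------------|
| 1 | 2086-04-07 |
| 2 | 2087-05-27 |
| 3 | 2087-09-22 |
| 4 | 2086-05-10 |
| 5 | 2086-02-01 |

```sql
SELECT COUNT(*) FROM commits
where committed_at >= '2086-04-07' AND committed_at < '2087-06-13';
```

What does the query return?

Rows in [2086-04-07, 2087-06-13): 2086-04-07, 2087-05-27, 2086-05-10 → 3 rows.

3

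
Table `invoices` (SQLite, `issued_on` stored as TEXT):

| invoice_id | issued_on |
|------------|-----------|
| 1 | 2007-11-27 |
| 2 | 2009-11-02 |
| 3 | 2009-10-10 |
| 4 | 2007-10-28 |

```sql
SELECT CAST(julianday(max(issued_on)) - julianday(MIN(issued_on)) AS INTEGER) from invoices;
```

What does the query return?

736

MIN = 2007-10-28, MAX = 2009-11-02.
3 days remain in October 2007 after the 28th (31 − 28).
Full months from November 2007 through October 2009 contribute their day counts.
Then 2 days into November 2009.
Total: 3 + 30 + 31 + 31 + 29 + 31 + 30 + 31 + 30 + 31 + 31 + 30 + 31 + 30 + 31 + 31 + 28 + 31 + 30 + 31 + 30 + 31 + 31 + 30 + 31 + 2 = 736.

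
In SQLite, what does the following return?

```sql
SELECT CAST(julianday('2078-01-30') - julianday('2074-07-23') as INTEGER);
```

8 days remain in July 2074 after the 23rd (31 − 23).
Full months from August 2074 through December 2077 contribute their day counts.
Then 30 days into January 2078.
Total: 8 + 31 + 30 + 31 + 30 + 31 + 31 + 28 + 31 + 30 + 31 + 30 + 31 + 31 + 30 + 31 + 30 + 31 + 31 + 29 + 31 + 30 + 31 + 30 + 31 + 31 + 30 + 31 + 30 + 31 + 31 + 28 + 31 + 30 + 31 + 30 + 31 + 31 + 30 + 31 + 30 + 31 + 30 = 1287.

1287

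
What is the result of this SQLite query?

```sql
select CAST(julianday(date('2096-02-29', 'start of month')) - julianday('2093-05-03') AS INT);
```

`start of month` rewinds 2096-02-29 to 2096-02-01.
28 days remain in May 2093 after the 3rd (31 − 3).
Full months from June 2093 through January 2096 contribute their day counts.
Then 1 day into February 2096.
Total: 28 + 30 + 31 + 31 + 30 + 31 + 30 + 31 + 31 + 28 + 31 + 30 + 31 + 30 + 31 + 31 + 30 + 31 + 30 + 31 + 31 + 28 + 31 + 30 + 31 + 30 + 31 + 31 + 30 + 31 + 30 + 31 + 31 + 1 = 1004.

1004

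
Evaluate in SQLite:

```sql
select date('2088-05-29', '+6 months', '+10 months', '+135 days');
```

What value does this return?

Adding +6 months to 2088-05-29 gives 2088-11-29.
Adding +10 months to 2088-11-29 gives 2089-09-29.
Applying '+135 days' to 2089-09-29: counting 135 days forward gives 2090-02-11.

2090-02-11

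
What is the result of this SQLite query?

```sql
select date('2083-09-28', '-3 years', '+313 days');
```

Adding -3 years to 2083-09-28 gives 2080-09-28.
Applying '+313 days' to 2080-09-28: counting 313 days forward gives 2081-08-07.

2081-08-07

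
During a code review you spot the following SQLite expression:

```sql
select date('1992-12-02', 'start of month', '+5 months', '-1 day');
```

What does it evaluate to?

1993-04-30

`start of month` rewinds 1992-12-02 to 1992-12-01.
Adding +5 months to 1992-12-01 gives 1993-05-01.
Going back 1 day from 1993-05-01 reaches 1993-04-30 (last day of April, 30 days).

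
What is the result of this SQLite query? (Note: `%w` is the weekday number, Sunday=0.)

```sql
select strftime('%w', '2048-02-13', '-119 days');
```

4

First apply '-119 days': 2048-02-13 → 2047-10-17.
2047-10-17 is a Thursday; with Sunday=0 that is 4.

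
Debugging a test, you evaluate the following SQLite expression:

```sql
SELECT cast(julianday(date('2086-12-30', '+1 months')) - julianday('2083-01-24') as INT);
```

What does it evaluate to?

1467

Adding +1 month to 2086-12-30 gives 2087-01-30.
7 days remain in January 2083 after the 24th (31 − 24).
Full months from February 2083 through December 2086 contribute their day counts.
Then 30 days into January 2087.
Total: 7 + 28 + 31 + 30 + 31 + 30 + 31 + 31 + 30 + 31 + 30 + 31 + 31 + 29 + 31 + 30 + 31 + 30 + 31 + 31 + 30 + 31 + 30 + 31 + 31 + 28 + 31 + 30 + 31 + 30 + 31 + 31 + 30 + 31 + 30 + 31 + 31 + 28 + 31 + 30 + 31 + 30 + 31 + 31 + 30 + 31 + 30 + 31 + 30 = 1467.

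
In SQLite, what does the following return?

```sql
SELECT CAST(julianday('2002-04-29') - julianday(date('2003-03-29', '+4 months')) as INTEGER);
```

-456

Adding +4 months to 2003-03-29 gives 2003-07-29.
1 day remains in April 2002 after the 29th (30 − 29).
Full months from May 2002 through June 2003 contribute their day counts.
Then 29 days into July 2003.
Total: 1 + 31 + 30 + 31 + 31 + 30 + 31 + 30 + 31 + 31 + 28 + 31 + 30 + 31 + 30 + 29 = 456.
The subtraction is earlier − later, so the result is −456 → -456.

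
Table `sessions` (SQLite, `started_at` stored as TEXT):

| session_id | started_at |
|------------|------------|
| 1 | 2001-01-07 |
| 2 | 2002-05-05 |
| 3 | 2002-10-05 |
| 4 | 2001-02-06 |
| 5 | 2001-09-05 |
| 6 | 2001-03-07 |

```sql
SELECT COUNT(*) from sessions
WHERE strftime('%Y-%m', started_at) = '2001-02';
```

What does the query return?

Rows with year-month 2001-02: 2001-02-06 → 1.

1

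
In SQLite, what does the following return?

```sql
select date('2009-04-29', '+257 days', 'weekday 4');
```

2010-01-14

Applying '+257 days' to 2009-04-29: counting 257 days forward gives 2010-01-11.
`weekday 4` advances to the next Thursday; 2010-01-11 is a Monday, so it moves forward to 2010-01-14.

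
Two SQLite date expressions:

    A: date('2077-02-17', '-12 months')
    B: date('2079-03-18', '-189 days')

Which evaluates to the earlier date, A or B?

A

A = 2076-02-17.
B = 2078-09-10.
A is earlier.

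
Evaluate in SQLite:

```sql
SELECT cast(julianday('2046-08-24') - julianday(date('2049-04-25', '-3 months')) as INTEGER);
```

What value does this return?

-885

Adding -3 months to 2049-04-25 gives 2049-01-25.
7 days remain in August 2046 after the 24th (31 − 24).
Full months from September 2046 through December 2048 contribute their day counts.
Then 25 days into January 2049.
Total: 7 + 30 + 31 + 30 + 31 + 31 + 28 + 31 + 30 + 31 + 30 + 31 + 31 + 30 + 31 + 30 + 31 + 31 + 29 + 31 + 30 + 31 + 30 + 31 + 31 + 30 + 31 + 30 + 31 + 25 = 885.
The subtraction is earlier − later, so the result is −885 → -885.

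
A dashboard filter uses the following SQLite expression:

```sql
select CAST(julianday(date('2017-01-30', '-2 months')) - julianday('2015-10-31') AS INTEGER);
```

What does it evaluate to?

Adding -2 months to 2017-01-30 gives 2016-11-30.
0 days remain in October 2015 after the 31st (31 − 31).
Full months from November 2015 through October 2016 contribute their day counts.
Then 30 days into November 2016.
Total: 0 + 30 + 31 + 31 + 29 + 31 + 30 + 31 + 30 + 31 + 31 + 30 + 31 + 30 = 396.

396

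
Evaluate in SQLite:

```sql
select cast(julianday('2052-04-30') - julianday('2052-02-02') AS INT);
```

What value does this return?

88

27 days remain in February 2052 after the 2nd (29 − 2).
March 2052: 31 days.
Then 30 days into April 2052.
Total: 27 + 31 + 30 = 88.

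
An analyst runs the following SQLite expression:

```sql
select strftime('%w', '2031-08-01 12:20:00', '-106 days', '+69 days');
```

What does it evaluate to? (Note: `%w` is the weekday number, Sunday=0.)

First apply '-106 days', '+69 days': 2031-08-01 12:20:00 → 2031-06-25 12:20:00.
2031-06-25 is a Wednesday; with Sunday=0 that is 3.

3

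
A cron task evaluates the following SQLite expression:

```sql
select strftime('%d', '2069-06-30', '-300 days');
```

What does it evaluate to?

03

First apply '-300 days': 2069-06-30 → 2068-09-03.
`%d` extracts the 2-digit day of month: 03.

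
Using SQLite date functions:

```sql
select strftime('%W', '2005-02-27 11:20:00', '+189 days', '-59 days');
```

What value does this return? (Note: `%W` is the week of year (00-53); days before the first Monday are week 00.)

27

First apply '+189 days', '-59 days': 2005-02-27 11:20:00 → 2005-07-07 11:20:00.
2005-07-07 is a Thursday. SQLite's %W counts Mondays since the year started; the result is 27.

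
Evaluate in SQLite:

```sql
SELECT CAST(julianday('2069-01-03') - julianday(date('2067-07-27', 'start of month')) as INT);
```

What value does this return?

552

`start of month` rewinds 2067-07-27 to 2067-07-01.
30 days remain in July 2067 after the 1st (31 − 1).
Full months from August 2067 through December 2068 contribute their day counts.
Then 3 days into January 2069.
Total: 30 + 31 + 30 + 31 + 30 + 31 + 31 + 29 + 31 + 30 + 31 + 30 + 31 + 31 + 30 + 31 + 30 + 31 + 3 = 552.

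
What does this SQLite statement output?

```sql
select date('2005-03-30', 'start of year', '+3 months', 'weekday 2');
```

2005-04-05

`start of year` rewinds 2005-03-30 to 2005-01-01.
Adding +3 months to 2005-01-01 gives 2005-04-01.
`weekday 2` advances to the next Tuesday; 2005-04-01 is a Friday, so it moves forward to 2005-04-05.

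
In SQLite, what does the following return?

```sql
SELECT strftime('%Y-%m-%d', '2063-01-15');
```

`%Y-%m-%d` extracts the ISO date: 2063-01-15.

2063-01-15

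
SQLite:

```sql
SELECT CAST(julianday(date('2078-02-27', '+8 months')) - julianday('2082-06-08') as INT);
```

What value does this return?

-1320

Adding +8 months to 2078-02-27 gives 2078-10-27.
4 days remain in October 2078 after the 27th (31 − 27).
Full months from November 2078 through May 2082 contribute their day counts.
Then 8 days into June 2082.
Total: 4 + 30 + 31 + 31 + 28 + 31 + 30 + 31 + 30 + 31 + 31 + 30 + 31 + 30 + 31 + 31 + 29 + 31 + 30 + 31 + 30 + 31 + 31 + 30 + 31 + 30 + 31 + 31 + 28 + 31 + 30 + 31 + 30 + 31 + 31 + 30 + 31 + 30 + 31 + 31 + 28 + 31 + 30 + 31 + 8 = 1320.
The subtraction is earlier − later, so the result is −1320 → -1320.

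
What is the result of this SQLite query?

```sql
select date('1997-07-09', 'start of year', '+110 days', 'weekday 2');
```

`start of year` rewinds 1997-07-09 to 1997-01-01.
Applying '+110 days' to 1997-01-01: counting 110 days forward gives 1997-04-21.
`weekday 2` advances to the next Tuesday; 1997-04-21 is a Monday, so it moves forward to 1997-04-22.

1997-04-22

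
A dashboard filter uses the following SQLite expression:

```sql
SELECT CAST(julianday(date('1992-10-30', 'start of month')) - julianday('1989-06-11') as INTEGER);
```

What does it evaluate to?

`start of month` rewinds 1992-10-30 to 1992-10-01.
19 days remain in June 1989 after the 11th (30 − 11).
Full months from July 1989 through September 1992 contribute their day counts.
Then 1 day into October 1992.
Total: 19 + 31 + 31 + 30 + 31 + 30 + 31 + 31 + 28 + 31 + 30 + 31 + 30 + 31 + 31 + 30 + 31 + 30 + 31 + 31 + 28 + 31 + 30 + 31 + 30 + 31 + 31 + 30 + 31 + 30 + 31 + 31 + 29 + 31 + 30 + 31 + 30 + 31 + 31 + 30 + 1 = 1208.

1208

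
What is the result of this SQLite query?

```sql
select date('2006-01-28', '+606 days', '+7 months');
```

Applying '+606 days' to 2006-01-28: counting 606 days forward gives 2007-09-26.
Adding +7 months to 2007-09-26 gives 2008-04-26.

2008-04-26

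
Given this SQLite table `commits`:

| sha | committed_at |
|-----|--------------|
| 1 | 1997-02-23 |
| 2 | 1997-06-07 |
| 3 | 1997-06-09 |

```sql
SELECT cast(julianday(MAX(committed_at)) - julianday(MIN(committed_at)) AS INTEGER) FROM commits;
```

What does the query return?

106

MIN = 1997-02-23, MAX = 1997-06-09.
5 days remain in February 1997 after the 23rd (28 − 23).
March 1997: 31 days.
April 1997: 30 days.
May 1997: 31 days.
Then 9 days into June 1997.
Total: 5 + 31 + 30 + 31 + 9 = 106.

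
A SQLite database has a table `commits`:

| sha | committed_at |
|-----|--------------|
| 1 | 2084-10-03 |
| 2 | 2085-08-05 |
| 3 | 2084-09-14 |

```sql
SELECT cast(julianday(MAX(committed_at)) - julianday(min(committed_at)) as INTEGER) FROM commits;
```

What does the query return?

325

MIN = 2084-09-14, MAX = 2085-08-05.
16 days remain in September 2084 after the 14th (30 − 14).
Full months from October 2084 through July 2085 contribute their day counts.
Then 5 days into August 2085.
Total: 16 + 31 + 30 + 31 + 31 + 28 + 31 + 30 + 31 + 30 + 31 + 5 = 325.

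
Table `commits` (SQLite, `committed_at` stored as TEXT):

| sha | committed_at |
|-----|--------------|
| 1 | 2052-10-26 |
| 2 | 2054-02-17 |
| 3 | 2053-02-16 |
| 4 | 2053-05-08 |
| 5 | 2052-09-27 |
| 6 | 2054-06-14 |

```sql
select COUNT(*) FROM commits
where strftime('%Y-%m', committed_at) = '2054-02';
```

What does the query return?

Rows with year-month 2054-02: 2054-02-17 → 1.

1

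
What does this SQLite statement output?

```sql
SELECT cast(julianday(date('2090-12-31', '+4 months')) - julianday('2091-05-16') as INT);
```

Adding +4 months to 2090-12-31 targets 2091-04-31. April 2091 has only 30 days, so SQLite normalizes the 1-day overflow forward to 2091-05-01.
Both dates are in May 2091: 16 − 1 = 15.
The subtraction is earlier − later, so the result is −15 → -15.

-15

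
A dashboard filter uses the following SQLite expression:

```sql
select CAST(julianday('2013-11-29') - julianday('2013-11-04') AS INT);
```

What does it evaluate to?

25

Both dates are in November 2013: 29 − 4 = 25.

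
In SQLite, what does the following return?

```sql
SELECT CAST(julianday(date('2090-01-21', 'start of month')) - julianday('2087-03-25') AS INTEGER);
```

`start of month` rewinds 2090-01-21 to 2090-01-01.
6 days remain in March 2087 after the 25th (31 − 25).
Full months from April 2087 through December 2089 contribute their day counts.
Then 1 day into January 2090.
Total: 6 + 30 + 31 + 30 + 31 + 31 + 30 + 31 + 30 + 31 + 31 + 29 + 31 + 30 + 31 + 30 + 31 + 31 + 30 + 31 + 30 + 31 + 31 + 28 + 31 + 30 + 31 + 30 + 31 + 31 + 30 + 31 + 30 + 31 + 1 = 1013.

1013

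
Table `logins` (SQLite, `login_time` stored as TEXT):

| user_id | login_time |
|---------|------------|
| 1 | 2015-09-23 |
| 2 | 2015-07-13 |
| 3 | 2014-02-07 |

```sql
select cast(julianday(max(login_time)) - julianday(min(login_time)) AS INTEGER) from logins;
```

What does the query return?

MIN = 2014-02-07, MAX = 2015-09-23.
21 days remain in February 2014 after the 7th (28 − 7).
Full months from March 2014 through August 2015 contribute their day counts.
Then 23 days into September 2015.
Total: 21 + 31 + 30 + 31 + 30 + 31 + 31 + 30 + 31 + 30 + 31 + 31 + 28 + 31 + 30 + 31 + 30 + 31 + 31 + 23 = 593.

593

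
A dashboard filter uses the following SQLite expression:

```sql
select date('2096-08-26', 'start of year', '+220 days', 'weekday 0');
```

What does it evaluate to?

2096-08-12

`start of year` rewinds 2096-08-26 to 2096-01-01.
Applying '+220 days' to 2096-01-01: counting 220 days forward gives 2096-08-08.
`weekday 0` advances to the next Sunday; 2096-08-08 is a Wednesday, so it moves forward to 2096-08-12.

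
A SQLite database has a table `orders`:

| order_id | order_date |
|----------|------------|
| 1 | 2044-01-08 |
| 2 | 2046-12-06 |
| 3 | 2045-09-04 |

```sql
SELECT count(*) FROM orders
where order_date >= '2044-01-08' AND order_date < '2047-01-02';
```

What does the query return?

Rows in [2044-01-08, 2047-01-02): 2044-01-08, 2046-12-06, 2045-09-04 → 3 rows.

3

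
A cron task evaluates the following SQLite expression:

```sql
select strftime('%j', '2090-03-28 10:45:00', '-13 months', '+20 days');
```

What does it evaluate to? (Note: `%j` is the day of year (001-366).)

079

First apply '-13 months', '+20 days': 2090-03-28 10:45:00 → 2089-03-20 10:45:00.
Day-of-year for 2089-03-20: days since 2089-01-01 inclusive = 79, zero-padded to 079.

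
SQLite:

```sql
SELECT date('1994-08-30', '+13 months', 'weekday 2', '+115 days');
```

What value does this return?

Adding +13 months to 1994-08-30 gives 1995-09-30.
`weekday 2` advances to the next Tuesday; 1995-09-30 is a Saturday, so it moves forward to 1995-10-03.
Applying '+115 days' to 1995-10-03: counting 115 days forward gives 1996-01-26.

1996-01-26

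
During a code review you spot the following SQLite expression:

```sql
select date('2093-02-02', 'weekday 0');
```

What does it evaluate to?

2093-02-08

`weekday 0` advances to the next Sunday; 2093-02-02 is a Monday, so it moves forward to 2093-02-08.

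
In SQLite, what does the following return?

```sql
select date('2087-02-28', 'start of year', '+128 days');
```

`start of year` rewinds 2087-02-28 to 2087-01-01.
Applying '+128 days' to 2087-01-01: counting 128 days forward gives 2087-05-09.

2087-05-09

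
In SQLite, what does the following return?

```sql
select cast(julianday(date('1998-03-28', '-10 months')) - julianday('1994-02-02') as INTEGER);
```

Adding -10 months to 1998-03-28 gives 1997-05-28.
26 days remain in February 1994 after the 2nd (28 − 2).
Full months from March 1994 through April 1997 contribute their day counts.
Then 28 days into May 1997.
Total: 26 + 31 + 30 + 31 + 30 + 31 + 31 + 30 + 31 + 30 + 31 + 31 + 28 + 31 + 30 + 31 + 30 + 31 + 31 + 30 + 31 + 30 + 31 + 31 + 29 + 31 + 30 + 31 + 30 + 31 + 31 + 30 + 31 + 30 + 31 + 31 + 28 + 31 + 30 + 28 = 1211.

1211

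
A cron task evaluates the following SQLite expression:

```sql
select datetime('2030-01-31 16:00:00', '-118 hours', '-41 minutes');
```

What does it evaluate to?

-118 hours from 2030-01-31 16:00:00 is 2030-01-26 18:00:00 (crosses midnight).
-41 minutes from 2030-01-26 18:00:00 is 2030-01-26 17:19:00.

2030-01-26 17:19:00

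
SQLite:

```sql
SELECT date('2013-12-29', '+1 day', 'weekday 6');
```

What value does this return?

2014-01-04

Advancing 1 more day within December lands on 2013-12-30.
`weekday 6` advances to the next Saturday; 2013-12-30 is a Monday, so it moves forward to 2014-01-04.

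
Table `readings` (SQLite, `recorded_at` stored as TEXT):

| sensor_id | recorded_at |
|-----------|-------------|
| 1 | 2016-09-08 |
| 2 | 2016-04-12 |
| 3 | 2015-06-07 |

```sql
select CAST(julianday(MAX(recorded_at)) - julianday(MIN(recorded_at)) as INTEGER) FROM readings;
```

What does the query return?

459

MIN = 2015-06-07, MAX = 2016-09-08.
23 days remain in June 2015 after the 7th (30 − 7).
Full months from July 2015 through August 2016 contribute their day counts.
Then 8 days into September 2016.
Total: 23 + 31 + 31 + 30 + 31 + 30 + 31 + 31 + 29 + 31 + 30 + 31 + 30 + 31 + 31 + 8 = 459.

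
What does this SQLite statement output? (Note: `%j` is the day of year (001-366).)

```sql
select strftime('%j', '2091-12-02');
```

Day-of-year for 2091-12-02: days since 2091-01-01 inclusive = 336, zero-padded to 336.

336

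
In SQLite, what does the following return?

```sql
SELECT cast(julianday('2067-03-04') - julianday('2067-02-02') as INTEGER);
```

26 days remain in February 2067 after the 2nd (28 − 2).
Then 4 days into March 2067.
Total: 26 + 4 = 30.

30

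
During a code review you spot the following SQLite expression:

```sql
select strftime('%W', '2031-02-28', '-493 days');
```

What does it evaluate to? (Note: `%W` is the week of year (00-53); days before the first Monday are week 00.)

First apply '-493 days': 2031-02-28 → 2029-10-23.
2029-10-23 is a Tuesday. SQLite's %W counts Mondays since the year started; the result is 43.

43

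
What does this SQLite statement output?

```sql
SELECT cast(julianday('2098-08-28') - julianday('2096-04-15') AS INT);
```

15 days remain in April 2096 after the 15th (30 − 15).
Full months from May 2096 through July 2098 contribute their day counts.
Then 28 days into August 2098.
Total: 15 + 31 + 30 + 31 + 31 + 30 + 31 + 30 + 31 + 31 + 28 + 31 + 30 + 31 + 30 + 31 + 31 + 30 + 31 + 30 + 31 + 31 + 28 + 31 + 30 + 31 + 30 + 31 + 28 = 865.

865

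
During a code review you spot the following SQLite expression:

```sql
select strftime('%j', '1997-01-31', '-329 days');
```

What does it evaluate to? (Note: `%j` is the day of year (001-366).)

First apply '-329 days': 1997-01-31 → 1996-03-08.
Day-of-year for 1996-03-08: days since 1996-01-01 inclusive = 68, zero-padded to 068.

068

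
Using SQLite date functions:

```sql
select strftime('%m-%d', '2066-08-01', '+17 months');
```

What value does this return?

First apply '+17 months': 2066-08-01 → 2068-01-01.
`%m-%d` extracts the month-day: 01-01.

01-01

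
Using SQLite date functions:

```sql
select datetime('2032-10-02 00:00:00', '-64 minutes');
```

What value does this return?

64 minutes = 1h 4m; -64 minutes from 2032-10-02 00:00:00 is 2032-10-01 22:56:00 (crosses midnight).

2032-10-01 22:56:00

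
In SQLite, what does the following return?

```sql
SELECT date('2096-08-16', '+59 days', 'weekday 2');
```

Applying '+59 days' to 2096-08-16: counting 59 days forward gives 2096-10-14.
`weekday 2` advances to the next Tuesday; 2096-10-14 is a Sunday, so it moves forward to 2096-10-16.

2096-10-16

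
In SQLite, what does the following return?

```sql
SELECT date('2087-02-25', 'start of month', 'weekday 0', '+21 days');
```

2087-02-23

`start of month` rewinds 2087-02-25 to 2087-02-01.
`weekday 0` advances to the next Sunday; 2087-02-01 is a Saturday, so it moves forward to 2087-02-02.
Advancing 21 more days within February lands on 2087-02-23.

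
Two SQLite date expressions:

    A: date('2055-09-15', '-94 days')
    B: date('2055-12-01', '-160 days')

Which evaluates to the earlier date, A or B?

A

A = 2055-06-13.
B = 2055-06-24.
A is earlier.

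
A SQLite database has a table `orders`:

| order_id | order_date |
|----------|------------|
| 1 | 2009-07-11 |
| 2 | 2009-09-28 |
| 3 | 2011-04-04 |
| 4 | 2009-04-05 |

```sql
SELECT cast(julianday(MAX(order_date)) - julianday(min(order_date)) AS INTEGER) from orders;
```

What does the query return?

MIN = 2009-04-05, MAX = 2011-04-04.
25 days remain in April 2009 after the 5th (30 − 5).
Full months from May 2009 through March 2011 contribute their day counts.
Then 4 days into April 2011.
Total: 25 + 31 + 30 + 31 + 31 + 30 + 31 + 30 + 31 + 31 + 28 + 31 + 30 + 31 + 30 + 31 + 31 + 30 + 31 + 30 + 31 + 31 + 28 + 31 + 4 = 729.

729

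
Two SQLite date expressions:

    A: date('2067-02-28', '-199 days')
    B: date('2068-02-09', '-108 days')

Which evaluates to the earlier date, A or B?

A

A = 2066-08-13.
B = 2067-10-24.
A is earlier.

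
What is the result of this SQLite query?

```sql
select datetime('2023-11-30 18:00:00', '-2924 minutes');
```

2023-11-28 17:16:00

2924 minutes = 48h 44m; -2924 minutes from 2023-11-30 18:00:00 is 2023-11-28 17:16:00 (crosses midnight).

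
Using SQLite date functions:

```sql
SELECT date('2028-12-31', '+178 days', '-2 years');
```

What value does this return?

2027-06-27

Applying '+178 days' to 2028-12-31: counting 178 days forward gives 2029-06-27.
Adding -2 years to 2029-06-27 gives 2027-06-27.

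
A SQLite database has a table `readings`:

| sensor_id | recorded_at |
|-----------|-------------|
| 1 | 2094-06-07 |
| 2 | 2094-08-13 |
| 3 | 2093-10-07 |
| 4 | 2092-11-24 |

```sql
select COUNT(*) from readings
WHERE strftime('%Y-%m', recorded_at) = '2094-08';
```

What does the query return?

Rows with year-month 2094-08: 2094-08-13 → 1.

1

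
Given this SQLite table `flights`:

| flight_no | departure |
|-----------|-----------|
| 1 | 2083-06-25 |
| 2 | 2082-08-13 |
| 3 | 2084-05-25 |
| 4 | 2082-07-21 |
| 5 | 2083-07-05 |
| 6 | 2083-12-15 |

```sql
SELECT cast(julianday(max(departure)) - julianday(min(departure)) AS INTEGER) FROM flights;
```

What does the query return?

MIN = 2082-07-21, MAX = 2084-05-25.
10 days remain in July 2082 after the 21st (31 − 21).
Full months from August 2082 through April 2084 contribute their day counts.
Then 25 days into May 2084.
Total: 10 + 31 + 30 + 31 + 30 + 31 + 31 + 28 + 31 + 30 + 31 + 30 + 31 + 31 + 30 + 31 + 30 + 31 + 31 + 29 + 31 + 30 + 25 = 674.

674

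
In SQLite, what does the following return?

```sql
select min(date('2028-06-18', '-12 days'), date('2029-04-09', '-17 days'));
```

2028-06-06

date('2028-06-18', '-12 days') → 2028-06-06.
date('2029-04-09', '-17 days') → 2029-03-23.
Earlier of the two is 2028-06-06.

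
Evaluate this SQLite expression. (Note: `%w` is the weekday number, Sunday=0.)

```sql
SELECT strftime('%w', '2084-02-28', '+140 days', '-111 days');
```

2

First apply '+140 days', '-111 days': 2084-02-28 → 2084-03-28.
2084-03-28 is a Tuesday; with Sunday=0 that is 2.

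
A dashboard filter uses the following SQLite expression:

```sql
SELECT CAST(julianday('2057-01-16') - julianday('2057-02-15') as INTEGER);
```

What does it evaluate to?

-30

15 days remain in January 2057 after the 16th (31 − 16).
Then 15 days into February 2057.
Total: 15 + 15 = 30.
The subtraction is earlier − later, so the result is −30 → -30.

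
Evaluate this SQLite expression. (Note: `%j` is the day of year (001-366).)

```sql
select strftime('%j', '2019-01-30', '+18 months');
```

212

First apply '+18 months': 2019-01-30 → 2020-07-30.
Day-of-year for 2020-07-30: days since 2020-01-01 inclusive = 212, zero-padded to 212.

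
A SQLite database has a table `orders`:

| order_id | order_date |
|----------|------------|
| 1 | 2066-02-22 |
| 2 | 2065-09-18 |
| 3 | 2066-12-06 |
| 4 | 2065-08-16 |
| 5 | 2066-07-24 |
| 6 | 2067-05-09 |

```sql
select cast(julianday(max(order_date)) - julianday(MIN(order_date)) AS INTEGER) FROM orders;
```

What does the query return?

631

MIN = 2065-08-16, MAX = 2067-05-09.
15 days remain in August 2065 after the 16th (31 − 16).
Full months from September 2065 through April 2067 contribute their day counts.
Then 9 days into May 2067.
Total: 15 + 30 + 31 + 30 + 31 + 31 + 28 + 31 + 30 + 31 + 30 + 31 + 31 + 30 + 31 + 30 + 31 + 31 + 28 + 31 + 30 + 9 = 631.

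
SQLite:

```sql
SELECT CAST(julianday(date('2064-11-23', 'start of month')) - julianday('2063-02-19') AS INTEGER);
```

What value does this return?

`start of month` rewinds 2064-11-23 to 2064-11-01.
9 days remain in February 2063 after the 19th (28 − 19).
Full months from March 2063 through October 2064 contribute their day counts.
Then 1 day into November 2064.
Total: 9 + 31 + 30 + 31 + 30 + 31 + 31 + 30 + 31 + 30 + 31 + 31 + 29 + 31 + 30 + 31 + 30 + 31 + 31 + 30 + 31 + 1 = 621.

621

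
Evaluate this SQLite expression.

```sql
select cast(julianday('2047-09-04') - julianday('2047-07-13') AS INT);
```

18 days remain in July 2047 after the 13th (31 − 13).
August 2047: 31 days.
Then 4 days into September 2047.
Total: 18 + 31 + 4 = 53.

53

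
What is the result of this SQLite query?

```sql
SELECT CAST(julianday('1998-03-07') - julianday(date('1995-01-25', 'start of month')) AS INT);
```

`start of month` rewinds 1995-01-25 to 1995-01-01.
30 days remain in January 1995 after the 1st (31 − 1).
Full months from February 1995 through February 1998 contribute their day counts.
Then 7 days into March 1998.
Total: 30 + 28 + 31 + 30 + 31 + 30 + 31 + 31 + 30 + 31 + 30 + 31 + 31 + 29 + 31 + 30 + 31 + 30 + 31 + 31 + 30 + 31 + 30 + 31 + 31 + 28 + 31 + 30 + 31 + 30 + 31 + 31 + 30 + 31 + 30 + 31 + 31 + 28 + 7 = 1161.

1161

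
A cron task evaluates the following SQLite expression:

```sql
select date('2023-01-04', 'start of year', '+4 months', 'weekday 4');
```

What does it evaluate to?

2023-05-04

`start of year` rewinds 2023-01-04 to 2023-01-01.
Adding +4 months to 2023-01-01 gives 2023-05-01.
`weekday 4` advances to the next Thursday; 2023-05-01 is a Monday, so it moves forward to 2023-05-04.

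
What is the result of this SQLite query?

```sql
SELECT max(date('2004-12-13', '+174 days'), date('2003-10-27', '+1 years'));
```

date('2004-12-13', '+174 days') → 2005-06-05.
date('2003-10-27', '+1 years') → 2004-10-27.
Later of the two is 2005-06-05.

2005-06-05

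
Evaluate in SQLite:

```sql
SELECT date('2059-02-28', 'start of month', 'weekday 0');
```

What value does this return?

`start of month` rewinds 2059-02-28 to 2059-02-01.
`weekday 0` advances to the next Sunday; 2059-02-01 is a Saturday, so it moves forward to 2059-02-02.

2059-02-02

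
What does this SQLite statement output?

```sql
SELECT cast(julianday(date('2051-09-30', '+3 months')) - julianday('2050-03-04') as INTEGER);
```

666

Adding +3 months to 2051-09-30 gives 2051-12-30.
27 days remain in March 2050 after the 4th (31 − 4).
Full months from April 2050 through November 2051 contribute their day counts.
Then 30 days into December 2051.
Total: 27 + 30 + 31 + 30 + 31 + 31 + 30 + 31 + 30 + 31 + 31 + 28 + 31 + 30 + 31 + 30 + 31 + 31 + 30 + 31 + 30 + 30 = 666.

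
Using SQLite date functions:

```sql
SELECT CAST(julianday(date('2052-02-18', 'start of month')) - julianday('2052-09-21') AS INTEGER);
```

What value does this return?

-233

`start of month` rewinds 2052-02-18 to 2052-02-01.
28 days remain in February 2052 after the 1st (29 − 1).
Full months from March 2052 through August 2052 contribute their day counts.
Then 21 days into September 2052.
Total: 28 + 31 + 30 + 31 + 30 + 31 + 31 + 21 = 233.
The subtraction is earlier − later, so the result is −233 → -233.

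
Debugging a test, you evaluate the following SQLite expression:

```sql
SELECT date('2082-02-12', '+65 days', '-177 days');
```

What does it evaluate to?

2081-10-23

Applying '+65 days' to 2082-02-12: counting 65 days forward gives 2082-04-18.
Applying '-177 days' to 2082-04-18: counting 177 days back gives 2081-10-23.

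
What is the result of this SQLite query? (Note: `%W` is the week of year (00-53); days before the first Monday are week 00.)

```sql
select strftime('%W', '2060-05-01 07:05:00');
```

17

2060-05-01 is a Saturday. SQLite's %W counts Mondays since the year started; the result is 17.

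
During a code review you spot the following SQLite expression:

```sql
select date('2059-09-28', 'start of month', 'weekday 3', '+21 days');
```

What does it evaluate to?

`start of month` rewinds 2059-09-28 to 2059-09-01.
`weekday 3` advances to the next Wednesday; 2059-09-01 is a Monday, so it moves forward to 2059-09-03.
Advancing 21 more days within September lands on 2059-09-24.

2059-09-24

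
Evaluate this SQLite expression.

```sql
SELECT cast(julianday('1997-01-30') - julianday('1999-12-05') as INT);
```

1 day remains in January 1997 after the 30th (31 − 30).
Full months from February 1997 through November 1999 contribute their day counts.
Then 5 days into December 1999.
Total: 1 + 28 + 31 + 30 + 31 + 30 + 31 + 31 + 30 + 31 + 30 + 31 + 31 + 28 + 31 + 30 + 31 + 30 + 31 + 31 + 30 + 31 + 30 + 31 + 31 + 28 + 31 + 30 + 31 + 30 + 31 + 31 + 30 + 31 + 30 + 5 = 1039.
The subtraction is earlier − later, so the result is −1039 → -1039.

-1039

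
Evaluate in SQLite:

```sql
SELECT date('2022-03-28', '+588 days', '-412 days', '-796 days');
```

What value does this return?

Applying '+588 days' to 2022-03-28: counting 588 days forward gives 2023-11-06.
Applying '-412 days' to 2023-11-06: counting 412 days back gives 2022-09-20.
Applying '-796 days' to 2022-09-20: counting 796 days back gives 2020-07-16.

2020-07-16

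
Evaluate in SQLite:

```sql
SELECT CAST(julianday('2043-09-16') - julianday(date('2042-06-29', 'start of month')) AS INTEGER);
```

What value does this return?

472

`start of month` rewinds 2042-06-29 to 2042-06-01.
29 days remain in June 2042 after the 1st (30 − 1).
Full months from July 2042 through August 2043 contribute their day counts.
Then 16 days into September 2043.
Total: 29 + 31 + 31 + 30 + 31 + 30 + 31 + 31 + 28 + 31 + 30 + 31 + 30 + 31 + 31 + 16 = 472.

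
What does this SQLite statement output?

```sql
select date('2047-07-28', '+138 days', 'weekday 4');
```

Applying '+138 days' to 2047-07-28: counting 138 days forward gives 2047-12-13.
`weekday 4` advances to the next Thursday; 2047-12-13 is a Friday, so it moves forward to 2047-12-19.

2047-12-19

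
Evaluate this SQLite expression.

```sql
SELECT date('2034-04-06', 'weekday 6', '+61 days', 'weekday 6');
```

`weekday 6` advances to the next Saturday; 2034-04-06 is a Thursday, so it moves forward to 2034-04-08.
Applying '+61 days' to 2034-04-08: counting 61 days forward gives 2034-06-08.
`weekday 6` advances to the next Saturday; 2034-06-08 is a Thursday, so it moves forward to 2034-06-10.

2034-06-10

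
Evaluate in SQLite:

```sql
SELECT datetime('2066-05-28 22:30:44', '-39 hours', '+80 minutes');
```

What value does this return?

-39 hours from 2066-05-28 22:30:44 is 2066-05-27 07:30:44 (crosses midnight).
80 minutes = 1h 20m; +80 minutes from 2066-05-27 07:30:44 is 2066-05-27 08:50:44.

2066-05-27 08:50:44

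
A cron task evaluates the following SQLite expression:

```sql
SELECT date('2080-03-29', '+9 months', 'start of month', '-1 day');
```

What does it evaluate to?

2080-11-30

Adding +9 months to 2080-03-29 gives 2080-12-29.
`start of month` rewinds 2080-12-29 to 2080-12-01.
Going back 1 day from 2080-12-01 reaches 2080-11-30 (last day of November, 30 days).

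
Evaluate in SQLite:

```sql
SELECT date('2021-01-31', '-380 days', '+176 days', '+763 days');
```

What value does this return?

2022-08-13

Applying '-380 days' to 2021-01-31: counting 380 days back gives 2020-01-17.
Applying '+176 days' to 2020-01-17: counting 176 days forward gives 2020-07-11.
Applying '+763 days' to 2020-07-11: counting 763 days forward gives 2022-08-13.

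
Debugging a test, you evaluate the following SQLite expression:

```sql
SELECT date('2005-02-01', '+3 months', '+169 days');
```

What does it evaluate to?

Adding +3 months to 2005-02-01 gives 2005-05-01.
Applying '+169 days' to 2005-05-01: counting 169 days forward gives 2005-10-17.

2005-10-17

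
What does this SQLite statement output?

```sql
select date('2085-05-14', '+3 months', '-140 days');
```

2085-03-27

Adding +3 months to 2085-05-14 gives 2085-08-14.
Applying '-140 days' to 2085-08-14: counting 140 days back gives 2085-03-27.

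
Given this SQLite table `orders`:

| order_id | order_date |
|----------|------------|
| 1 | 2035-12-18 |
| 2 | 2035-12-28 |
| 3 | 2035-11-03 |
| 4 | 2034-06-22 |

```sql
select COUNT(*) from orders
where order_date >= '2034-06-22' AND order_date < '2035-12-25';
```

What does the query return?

3

Rows in [2034-06-22, 2035-12-25): 2035-12-18, 2035-11-03, 2034-06-22 → 3 rows.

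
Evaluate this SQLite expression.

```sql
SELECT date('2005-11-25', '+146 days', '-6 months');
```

Applying '+146 days' to 2005-11-25: counting 146 days forward gives 2006-04-20.
Adding -6 months to 2006-04-20 gives 2005-10-20.

2005-10-20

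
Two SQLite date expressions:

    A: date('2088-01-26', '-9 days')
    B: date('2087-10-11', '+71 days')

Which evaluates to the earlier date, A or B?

B

A = 2088-01-17.
B = 2087-12-21.
B is earlier.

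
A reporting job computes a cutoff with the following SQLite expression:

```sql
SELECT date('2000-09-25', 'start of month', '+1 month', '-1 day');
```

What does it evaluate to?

2000-09-30

`start of month` rewinds 2000-09-25 to 2000-09-01.
Adding +1 month to 2000-09-01 gives 2000-10-01.
Going back 1 day from 2000-10-01 reaches 2000-09-30 (last day of September, 30 days).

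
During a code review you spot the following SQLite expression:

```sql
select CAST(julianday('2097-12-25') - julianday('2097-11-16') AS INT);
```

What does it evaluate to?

14 days remain in November 2097 after the 16th (30 − 16).
Then 25 days into December 2097.
Total: 14 + 25 = 39.

39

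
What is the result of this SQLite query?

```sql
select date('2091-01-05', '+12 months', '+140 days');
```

2092-05-24

Adding +12 months to 2091-01-05 gives 2092-01-05.
Applying '+140 days' to 2092-01-05: counting 140 days forward gives 2092-05-24.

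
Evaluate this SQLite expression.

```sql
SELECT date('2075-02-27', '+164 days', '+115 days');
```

Applying '+164 days' to 2075-02-27: counting 164 days forward gives 2075-08-10.
Applying '+115 days' to 2075-08-10: counting 115 days forward gives 2075-12-03.

2075-12-03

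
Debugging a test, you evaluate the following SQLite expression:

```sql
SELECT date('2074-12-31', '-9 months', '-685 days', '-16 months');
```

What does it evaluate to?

Adding -9 months to 2074-12-31 gives 2074-03-31.
Applying '-685 days' to 2074-03-31: counting 685 days back gives 2072-05-15.
Adding -16 months to 2072-05-15 gives 2071-01-15.

2071-01-15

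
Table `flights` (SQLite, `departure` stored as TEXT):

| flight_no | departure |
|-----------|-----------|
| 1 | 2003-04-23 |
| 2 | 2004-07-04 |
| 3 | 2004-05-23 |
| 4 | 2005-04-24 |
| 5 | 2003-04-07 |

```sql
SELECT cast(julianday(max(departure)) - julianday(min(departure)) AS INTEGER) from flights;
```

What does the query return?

748

MIN = 2003-04-07, MAX = 2005-04-24.
23 days remain in April 2003 after the 7th (30 − 7).
Full months from May 2003 through March 2005 contribute their day counts.
Then 24 days into April 2005.
Total: 23 + 31 + 30 + 31 + 31 + 30 + 31 + 30 + 31 + 31 + 29 + 31 + 30 + 31 + 30 + 31 + 31 + 30 + 31 + 30 + 31 + 31 + 28 + 31 + 24 = 748.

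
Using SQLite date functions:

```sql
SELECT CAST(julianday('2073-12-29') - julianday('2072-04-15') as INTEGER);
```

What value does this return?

623

15 days remain in April 2072 after the 15th (30 − 15).
Full months from May 2072 through November 2073 contribute their day counts.
Then 29 days into December 2073.
Total: 15 + 31 + 30 + 31 + 31 + 30 + 31 + 30 + 31 + 31 + 28 + 31 + 30 + 31 + 30 + 31 + 31 + 30 + 31 + 30 + 29 = 623.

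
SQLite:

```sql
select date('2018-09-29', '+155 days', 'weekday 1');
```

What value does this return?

Applying '+155 days' to 2018-09-29: counting 155 days forward gives 2019-03-03.
`weekday 1` advances to the next Monday; 2019-03-03 is a Sunday, so it moves forward to 2019-03-04.

2019-03-04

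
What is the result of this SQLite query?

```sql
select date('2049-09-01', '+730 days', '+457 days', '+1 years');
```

Applying '+730 days' to 2049-09-01: counting 730 days forward gives 2051-09-01.
Applying '+457 days' to 2051-09-01: counting 457 days forward gives 2052-12-01.
Adding +1 year to 2052-12-01 gives 2053-12-01.

2053-12-01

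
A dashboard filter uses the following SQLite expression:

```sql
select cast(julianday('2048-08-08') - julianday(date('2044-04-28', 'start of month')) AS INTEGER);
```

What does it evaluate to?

`start of month` rewinds 2044-04-28 to 2044-04-01.
29 days remain in April 2044 after the 1st (30 − 1).
Full months from May 2044 through July 2048 contribute their day counts.
Then 8 days into August 2048.
Total: 29 + 31 + 30 + 31 + 31 + 30 + 31 + 30 + 31 + 31 + 28 + 31 + 30 + 31 + 30 + 31 + 31 + 30 + 31 + 30 + 31 + 31 + 28 + 31 + 30 + 31 + 30 + 31 + 31 + 30 + 31 + 30 + 31 + 31 + 28 + 31 + 30 + 31 + 30 + 31 + 31 + 30 + 31 + 30 + 31 + 31 + 29 + 31 + 30 + 31 + 30 + 31 + 8 = 1590.

1590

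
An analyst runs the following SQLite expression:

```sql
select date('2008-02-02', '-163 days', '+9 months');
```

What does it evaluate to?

2008-05-23

Applying '-163 days' to 2008-02-02: counting 163 days back gives 2007-08-23.
Adding +9 months to 2007-08-23 gives 2008-05-23.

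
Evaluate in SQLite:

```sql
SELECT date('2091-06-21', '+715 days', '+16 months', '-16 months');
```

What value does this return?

Applying '+715 days' to 2091-06-21: counting 715 days forward gives 2093-06-05.
Adding +16 months to 2093-06-05 gives 2094-10-05.
Adding -16 months to 2094-10-05 gives 2093-06-05.

2093-06-05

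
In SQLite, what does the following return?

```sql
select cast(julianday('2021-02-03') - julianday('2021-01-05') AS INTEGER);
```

29

26 days remain in January 2021 after the 5th (31 − 5).
Then 3 days into February 2021.
Total: 26 + 3 = 29.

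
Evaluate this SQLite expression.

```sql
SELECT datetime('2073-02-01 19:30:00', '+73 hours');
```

+73 hours from 2073-02-01 19:30:00 is 2073-02-04 20:30:00 (crosses midnight).

2073-02-04 20:30:00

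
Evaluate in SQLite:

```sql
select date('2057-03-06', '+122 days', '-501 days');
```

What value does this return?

Applying '+122 days' to 2057-03-06: counting 122 days forward gives 2057-07-06.
Applying '-501 days' to 2057-07-06: counting 501 days back gives 2056-02-21.

2056-02-21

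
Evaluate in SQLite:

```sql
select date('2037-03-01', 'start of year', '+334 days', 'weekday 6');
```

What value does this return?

2037-12-05

`start of year` rewinds 2037-03-01 to 2037-01-01.
Applying '+334 days' to 2037-01-01: counting 334 days forward gives 2037-12-01.
`weekday 6` advances to the next Saturday; 2037-12-01 is a Tuesday, so it moves forward to 2037-12-05.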